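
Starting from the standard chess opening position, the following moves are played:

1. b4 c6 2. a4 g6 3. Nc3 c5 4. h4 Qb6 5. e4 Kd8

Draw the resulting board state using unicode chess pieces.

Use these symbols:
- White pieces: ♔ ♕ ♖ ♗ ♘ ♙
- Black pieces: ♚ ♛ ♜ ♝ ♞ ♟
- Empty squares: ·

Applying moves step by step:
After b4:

♜ ♞ ♝ ♛ ♚ ♝ ♞ ♜
♟ ♟ ♟ ♟ ♟ ♟ ♟ ♟
· · · · · · · ·
· · · · · · · ·
· ♙ · · · · · ·
· · · · · · · ·
♙ · ♙ ♙ ♙ ♙ ♙ ♙
♖ ♘ ♗ ♕ ♔ ♗ ♘ ♖


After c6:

♜ ♞ ♝ ♛ ♚ ♝ ♞ ♜
♟ ♟ · ♟ ♟ ♟ ♟ ♟
· · ♟ · · · · ·
· · · · · · · ·
· ♙ · · · · · ·
· · · · · · · ·
♙ · ♙ ♙ ♙ ♙ ♙ ♙
♖ ♘ ♗ ♕ ♔ ♗ ♘ ♖


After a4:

♜ ♞ ♝ ♛ ♚ ♝ ♞ ♜
♟ ♟ · ♟ ♟ ♟ ♟ ♟
· · ♟ · · · · ·
· · · · · · · ·
♙ ♙ · · · · · ·
· · · · · · · ·
· · ♙ ♙ ♙ ♙ ♙ ♙
♖ ♘ ♗ ♕ ♔ ♗ ♘ ♖


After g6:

♜ ♞ ♝ ♛ ♚ ♝ ♞ ♜
♟ ♟ · ♟ ♟ ♟ · ♟
· · ♟ · · · ♟ ·
· · · · · · · ·
♙ ♙ · · · · · ·
· · · · · · · ·
· · ♙ ♙ ♙ ♙ ♙ ♙
♖ ♘ ♗ ♕ ♔ ♗ ♘ ♖


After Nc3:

♜ ♞ ♝ ♛ ♚ ♝ ♞ ♜
♟ ♟ · ♟ ♟ ♟ · ♟
· · ♟ · · · ♟ ·
· · · · · · · ·
♙ ♙ · · · · · ·
· · ♘ · · · · ·
· · ♙ ♙ ♙ ♙ ♙ ♙
♖ · ♗ ♕ ♔ ♗ ♘ ♖


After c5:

♜ ♞ ♝ ♛ ♚ ♝ ♞ ♜
♟ ♟ · ♟ ♟ ♟ · ♟
· · · · · · ♟ ·
· · ♟ · · · · ·
♙ ♙ · · · · · ·
· · ♘ · · · · ·
· · ♙ ♙ ♙ ♙ ♙ ♙
♖ · ♗ ♕ ♔ ♗ ♘ ♖


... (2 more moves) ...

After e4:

♜ ♞ ♝ · ♚ ♝ ♞ ♜
♟ ♟ · ♟ ♟ ♟ · ♟
· ♛ · · · · ♟ ·
· · ♟ · · · · ·
♙ ♙ · · ♙ · · ♙
· · ♘ · · · · ·
· · ♙ ♙ · ♙ ♙ ·
♖ · ♗ ♕ ♔ ♗ ♘ ♖


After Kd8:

♜ ♞ ♝ ♚ · ♝ ♞ ♜
♟ ♟ · ♟ ♟ ♟ · ♟
· ♛ · · · · ♟ ·
· · ♟ · · · · ·
♙ ♙ · · ♙ · · ♙
· · ♘ · · · · ·
· · ♙ ♙ · ♙ ♙ ·
♖ · ♗ ♕ ♔ ♗ ♘ ♖



  a b c d e f g h
  ─────────────────
8│♜ ♞ ♝ ♚ · ♝ ♞ ♜│8
7│♟ ♟ · ♟ ♟ ♟ · ♟│7
6│· ♛ · · · · ♟ ·│6
5│· · ♟ · · · · ·│5
4│♙ ♙ · · ♙ · · ♙│4
3│· · ♘ · · · · ·│3
2│· · ♙ ♙ · ♙ ♙ ·│2
1│♖ · ♗ ♕ ♔ ♗ ♘ ♖│1
  ─────────────────
  a b c d e f g h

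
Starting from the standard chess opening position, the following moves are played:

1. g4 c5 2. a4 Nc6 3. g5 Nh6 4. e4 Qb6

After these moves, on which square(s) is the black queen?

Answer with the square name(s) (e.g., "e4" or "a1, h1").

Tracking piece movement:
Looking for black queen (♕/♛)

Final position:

  a b c d e f g h
  ─────────────────
8│♜ · ♝ · ♚ ♝ · ♜│8
7│♟ ♟ · ♟ ♟ ♟ ♟ ♟│7
6│· ♛ ♞ · · · · ♞│6
5│· · ♟ · · · ♙ ·│5
4│♙ · · · ♙ · · ·│4
3│· · · · · · · ·│3
2│· ♙ ♙ ♙ · ♙ · ♙│2
1│♖ ♘ ♗ ♕ ♔ ♗ ♘ ♖│1
  ─────────────────
  a b c d e f g h


b6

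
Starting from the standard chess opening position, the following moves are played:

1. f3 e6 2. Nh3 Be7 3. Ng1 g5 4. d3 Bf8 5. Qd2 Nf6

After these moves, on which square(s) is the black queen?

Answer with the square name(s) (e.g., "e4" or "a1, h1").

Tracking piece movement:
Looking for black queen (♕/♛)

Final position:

  a b c d e f g h
  ─────────────────
8│♜ ♞ ♝ ♛ ♚ ♝ · ♜│8
7│♟ ♟ ♟ ♟ · ♟ · ♟│7
6│· · · · ♟ ♞ · ·│6
5│· · · · · · ♟ ·│5
4│· · · · · · · ·│4
3│· · · ♙ · ♙ · ·│3
2│♙ ♙ ♙ ♕ ♙ · ♙ ♙│2
1│♖ ♘ ♗ · ♔ ♗ ♘ ♖│1
  ─────────────────
  a b c d e f g h


d8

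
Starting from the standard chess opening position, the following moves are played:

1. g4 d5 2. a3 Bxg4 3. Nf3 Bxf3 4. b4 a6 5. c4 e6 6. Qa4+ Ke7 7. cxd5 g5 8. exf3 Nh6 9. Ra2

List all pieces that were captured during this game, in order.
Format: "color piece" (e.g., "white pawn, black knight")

Tracking captures:
  Bxg4: captured white pawn
  Bxf3: captured white knight
  cxd5: captured black pawn
  exf3: captured black bishop

white pawn, white knight, black pawn, black bishop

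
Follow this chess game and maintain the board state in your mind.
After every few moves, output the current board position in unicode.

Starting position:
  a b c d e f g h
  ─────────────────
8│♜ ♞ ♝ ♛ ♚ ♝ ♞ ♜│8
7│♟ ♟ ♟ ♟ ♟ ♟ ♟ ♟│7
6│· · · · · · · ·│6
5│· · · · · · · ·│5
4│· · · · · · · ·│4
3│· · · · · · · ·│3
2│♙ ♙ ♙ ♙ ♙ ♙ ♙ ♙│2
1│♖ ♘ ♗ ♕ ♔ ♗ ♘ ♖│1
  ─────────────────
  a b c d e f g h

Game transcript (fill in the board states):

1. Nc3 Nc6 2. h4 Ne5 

  a b c d e f g h
  ─────────────────
8│♜ · ♝ ♛ ♚ ♝ ♞ ♜│8
7│♟ ♟ ♟ ♟ ♟ ♟ ♟ ♟│7
6│· · · · · · · ·│6
5│· · · · ♞ · · ·│5
4│· · · · · · · ♙│4
3│· · ♘ · · · · ·│3
2│♙ ♙ ♙ ♙ ♙ ♙ ♙ ·│2
1│♖ · ♗ ♕ ♔ ♗ ♘ ♖│1
  ─────────────────
  a b c d e f g h

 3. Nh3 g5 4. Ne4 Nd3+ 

  a b c d e f g h
  ─────────────────
8│♜ · ♝ ♛ ♚ ♝ ♞ ♜│8
7│♟ ♟ ♟ ♟ ♟ ♟ · ♟│7
6│· · · · · · · ·│6
5│· · · · · · ♟ ·│5
4│· · · · ♘ · · ♙│4
3│· · · ♞ · · · ♘│3
2│♙ ♙ ♙ ♙ ♙ ♙ ♙ ·│2
1│♖ · ♗ ♕ ♔ ♗ · ♖│1
  ─────────────────
  a b c d e f g h

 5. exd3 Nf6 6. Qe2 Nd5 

  a b c d e f g h
  ─────────────────
8│♜ · ♝ ♛ ♚ ♝ · ♜│8
7│♟ ♟ ♟ ♟ ♟ ♟ · ♟│7
6│· · · · · · · ·│6
5│· · · ♞ · · ♟ ·│5
4│· · · · ♘ · · ♙│4
3│· · · ♙ · · · ♘│3
2│♙ ♙ ♙ ♙ ♕ ♙ ♙ ·│2
1│♖ · ♗ · ♔ ♗ · ♖│1
  ─────────────────
  a b c d e f g h

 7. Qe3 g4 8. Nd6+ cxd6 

  a b c d e f g h
  ─────────────────
8│♜ · ♝ ♛ ♚ ♝ · ♜│8
7│♟ ♟ · ♟ ♟ ♟ · ♟│7
6│· · · ♟ · · · ·│6
5│· · · ♞ · · · ·│5
4│· · · · · · ♟ ♙│4
3│· · · ♙ ♕ · · ♘│3
2│♙ ♙ ♙ ♙ · ♙ ♙ ·│2
1│♖ · ♗ · ♔ ♗ · ♖│1
  ─────────────────
  a b c d e f g h

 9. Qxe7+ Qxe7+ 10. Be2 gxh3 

  a b c d e f g h
  ─────────────────
8│♜ · ♝ · ♚ ♝ · ♜│8
7│♟ ♟ · ♟ ♛ ♟ · ♟│7
6│· · · ♟ · · · ·│6
5│· · · ♞ · · · ·│5
4│· · · · · · · ♙│4
3│· · · ♙ · · · ♟│3
2│♙ ♙ ♙ ♙ ♗ ♙ ♙ ·│2
1│♖ · ♗ · ♔ · · ♖│1
  ─────────────────
  a b c d e f g h



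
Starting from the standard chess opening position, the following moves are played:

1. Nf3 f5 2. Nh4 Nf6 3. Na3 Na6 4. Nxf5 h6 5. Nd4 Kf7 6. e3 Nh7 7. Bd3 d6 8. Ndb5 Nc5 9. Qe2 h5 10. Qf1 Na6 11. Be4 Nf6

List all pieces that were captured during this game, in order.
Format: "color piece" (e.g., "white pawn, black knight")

Tracking captures:
  Nxf5: captured black pawn

black pawn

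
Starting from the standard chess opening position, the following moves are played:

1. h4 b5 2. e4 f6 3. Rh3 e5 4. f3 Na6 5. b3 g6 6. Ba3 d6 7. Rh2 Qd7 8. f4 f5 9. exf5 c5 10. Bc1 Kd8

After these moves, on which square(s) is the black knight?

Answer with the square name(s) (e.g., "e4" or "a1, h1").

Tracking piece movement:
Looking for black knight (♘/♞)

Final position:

  a b c d e f g h
  ─────────────────
8│♜ · ♝ ♚ · ♝ ♞ ♜│8
7│♟ · · ♛ · · · ♟│7
6│♞ · · ♟ · · ♟ ·│6
5│· ♟ ♟ · ♟ ♙ · ·│5
4│· · · · · ♙ · ♙│4
3│· ♙ · · · · · ·│3
2│♙ · ♙ ♙ · · ♙ ♖│2
1│♖ ♘ ♗ ♕ ♔ ♗ ♘ ·│1
  ─────────────────
  a b c d e f g h


a6, g8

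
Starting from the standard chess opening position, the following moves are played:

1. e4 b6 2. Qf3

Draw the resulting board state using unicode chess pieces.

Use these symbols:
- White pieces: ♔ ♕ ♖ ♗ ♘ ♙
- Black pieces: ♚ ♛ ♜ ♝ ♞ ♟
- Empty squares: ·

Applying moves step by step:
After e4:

♜ ♞ ♝ ♛ ♚ ♝ ♞ ♜
♟ ♟ ♟ ♟ ♟ ♟ ♟ ♟
· · · · · · · ·
· · · · · · · ·
· · · · ♙ · · ·
· · · · · · · ·
♙ ♙ ♙ ♙ · ♙ ♙ ♙
♖ ♘ ♗ ♕ ♔ ♗ ♘ ♖


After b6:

♜ ♞ ♝ ♛ ♚ ♝ ♞ ♜
♟ · ♟ ♟ ♟ ♟ ♟ ♟
· ♟ · · · · · ·
· · · · · · · ·
· · · · ♙ · · ·
· · · · · · · ·
♙ ♙ ♙ ♙ · ♙ ♙ ♙
♖ ♘ ♗ ♕ ♔ ♗ ♘ ♖


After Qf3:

♜ ♞ ♝ ♛ ♚ ♝ ♞ ♜
♟ · ♟ ♟ ♟ ♟ ♟ ♟
· ♟ · · · · · ·
· · · · · · · ·
· · · · ♙ · · ·
· · · · · ♕ · ·
♙ ♙ ♙ ♙ · ♙ ♙ ♙
♖ ♘ ♗ · ♔ ♗ ♘ ♖



  a b c d e f g h
  ─────────────────
8│♜ ♞ ♝ ♛ ♚ ♝ ♞ ♜│8
7│♟ · ♟ ♟ ♟ ♟ ♟ ♟│7
6│· ♟ · · · · · ·│6
5│· · · · · · · ·│5
4│· · · · ♙ · · ·│4
3│· · · · · ♕ · ·│3
2│♙ ♙ ♙ ♙ · ♙ ♙ ♙│2
1│♖ ♘ ♗ · ♔ ♗ ♘ ♖│1
  ─────────────────
  a b c d e f g h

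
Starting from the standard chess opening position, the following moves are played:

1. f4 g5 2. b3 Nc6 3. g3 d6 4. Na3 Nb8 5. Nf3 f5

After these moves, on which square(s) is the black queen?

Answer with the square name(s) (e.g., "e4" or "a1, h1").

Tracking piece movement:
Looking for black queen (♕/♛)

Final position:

  a b c d e f g h
  ─────────────────
8│♜ ♞ ♝ ♛ ♚ ♝ ♞ ♜│8
7│♟ ♟ ♟ · ♟ · · ♟│7
6│· · · ♟ · · · ·│6
5│· · · · · ♟ ♟ ·│5
4│· · · · · ♙ · ·│4
3│♘ ♙ · · · ♘ ♙ ·│3
2│♙ · ♙ ♙ ♙ · · ♙│2
1│♖ · ♗ ♕ ♔ ♗ · ♖│1
  ─────────────────
  a b c d e f g h


d8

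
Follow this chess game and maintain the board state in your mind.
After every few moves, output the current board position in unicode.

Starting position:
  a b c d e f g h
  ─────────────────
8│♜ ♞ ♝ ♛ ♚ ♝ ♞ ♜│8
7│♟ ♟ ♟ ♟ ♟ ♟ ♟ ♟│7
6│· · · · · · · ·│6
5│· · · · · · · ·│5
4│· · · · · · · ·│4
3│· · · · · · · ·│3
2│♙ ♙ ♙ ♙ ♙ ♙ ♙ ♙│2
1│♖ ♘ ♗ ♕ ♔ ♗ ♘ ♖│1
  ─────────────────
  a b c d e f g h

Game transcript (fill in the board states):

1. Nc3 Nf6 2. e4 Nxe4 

  a b c d e f g h
  ─────────────────
8│♜ ♞ ♝ ♛ ♚ ♝ · ♜│8
7│♟ ♟ ♟ ♟ ♟ ♟ ♟ ♟│7
6│· · · · · · · ·│6
5│· · · · · · · ·│5
4│· · · · ♞ · · ·│4
3│· · ♘ · · · · ·│3
2│♙ ♙ ♙ ♙ · ♙ ♙ ♙│2
1│♖ · ♗ ♕ ♔ ♗ ♘ ♖│1
  ─────────────────
  a b c d e f g h

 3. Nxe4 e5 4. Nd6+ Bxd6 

  a b c d e f g h
  ─────────────────
8│♜ ♞ ♝ ♛ ♚ · · ♜│8
7│♟ ♟ ♟ ♟ · ♟ ♟ ♟│7
6│· · · ♝ · · · ·│6
5│· · · · ♟ · · ·│5
4│· · · · · · · ·│4
3│· · · · · · · ·│3
2│♙ ♙ ♙ ♙ · ♙ ♙ ♙│2
1│♖ · ♗ ♕ ♔ ♗ ♘ ♖│1
  ─────────────────
  a b c d e f g h

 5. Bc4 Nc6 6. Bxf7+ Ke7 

  a b c d e f g h
  ─────────────────
8│♜ · ♝ ♛ · · · ♜│8
7│♟ ♟ ♟ ♟ ♚ ♗ ♟ ♟│7
6│· · ♞ ♝ · · · ·│6
5│· · · · ♟ · · ·│5
4│· · · · · · · ·│4
3│· · · · · · · ·│3
2│♙ ♙ ♙ ♙ · ♙ ♙ ♙│2
1│♖ · ♗ ♕ ♔ · ♘ ♖│1
  ─────────────────
  a b c d e f g h

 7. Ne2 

  a b c d e f g h
  ─────────────────
8│♜ · ♝ ♛ · · · ♜│8
7│♟ ♟ ♟ ♟ ♚ ♗ ♟ ♟│7
6│· · ♞ ♝ · · · ·│6
5│· · · · ♟ · · ·│5
4│· · · · · · · ·│4
3│· · · · · · · ·│3
2│♙ ♙ ♙ ♙ ♘ ♙ ♙ ♙│2
1│♖ · ♗ ♕ ♔ · · ♖│1
  ─────────────────
  a b c d e f g h


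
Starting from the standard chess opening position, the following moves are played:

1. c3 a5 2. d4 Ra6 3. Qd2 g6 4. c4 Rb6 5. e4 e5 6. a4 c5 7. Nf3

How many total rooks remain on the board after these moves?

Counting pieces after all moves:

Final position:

  a b c d e f g h
  ─────────────────
8│· ♞ ♝ ♛ ♚ ♝ ♞ ♜│8
7│· ♟ · ♟ · ♟ · ♟│7
6│· ♜ · · · · ♟ ·│6
5│♟ · ♟ · ♟ · · ·│5
4│♙ · ♙ ♙ ♙ · · ·│4
3│· · · · · ♘ · ·│3
2│· ♙ · ♕ · ♙ ♙ ♙│2
1│♖ ♘ ♗ · ♔ ♗ · ♖│1
  ─────────────────
  a b c d e f g h


4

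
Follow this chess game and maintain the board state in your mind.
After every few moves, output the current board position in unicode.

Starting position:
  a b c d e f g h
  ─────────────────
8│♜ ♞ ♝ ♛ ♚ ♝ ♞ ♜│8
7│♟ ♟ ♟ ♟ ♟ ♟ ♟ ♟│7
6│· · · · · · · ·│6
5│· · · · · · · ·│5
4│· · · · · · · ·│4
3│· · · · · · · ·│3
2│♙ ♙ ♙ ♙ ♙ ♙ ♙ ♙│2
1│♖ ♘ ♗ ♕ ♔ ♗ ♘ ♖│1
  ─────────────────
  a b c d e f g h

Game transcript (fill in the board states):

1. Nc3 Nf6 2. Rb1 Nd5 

  a b c d e f g h
  ─────────────────
8│♜ ♞ ♝ ♛ ♚ ♝ · ♜│8
7│♟ ♟ ♟ ♟ ♟ ♟ ♟ ♟│7
6│· · · · · · · ·│6
5│· · · ♞ · · · ·│5
4│· · · · · · · ·│4
3│· · ♘ · · · · ·│3
2│♙ ♙ ♙ ♙ ♙ ♙ ♙ ♙│2
1│· ♖ ♗ ♕ ♔ ♗ ♘ ♖│1
  ─────────────────
  a b c d e f g h

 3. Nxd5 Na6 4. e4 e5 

  a b c d e f g h
  ─────────────────
8│♜ · ♝ ♛ ♚ ♝ · ♜│8
7│♟ ♟ ♟ ♟ · ♟ ♟ ♟│7
6│♞ · · · · · · ·│6
5│· · · ♘ ♟ · · ·│5
4│· · · · ♙ · · ·│4
3│· · · · · · · ·│3
2│♙ ♙ ♙ ♙ · ♙ ♙ ♙│2
1│· ♖ ♗ ♕ ♔ ♗ ♘ ♖│1
  ─────────────────
  a b c d e f g h

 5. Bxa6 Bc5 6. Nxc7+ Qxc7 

  a b c d e f g h
  ─────────────────
8│♜ · ♝ · ♚ · · ♜│8
7│♟ ♟ ♛ ♟ · ♟ ♟ ♟│7
6│♗ · · · · · · ·│6
5│· · ♝ · ♟ · · ·│5
4│· · · · ♙ · · ·│4
3│· · · · · · · ·│3
2│♙ ♙ ♙ ♙ · ♙ ♙ ♙│2
1│· ♖ ♗ ♕ ♔ · ♘ ♖│1
  ─────────────────
  a b c d e f g h

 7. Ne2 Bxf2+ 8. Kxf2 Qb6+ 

  a b c d e f g h
  ─────────────────
8│♜ · ♝ · ♚ · · ♜│8
7│♟ ♟ · ♟ · ♟ ♟ ♟│7
6│♗ ♛ · · · · · ·│6
5│· · · · ♟ · · ·│5
4│· · · · ♙ · · ·│4
3│· · · · · · · ·│3
2│♙ ♙ ♙ ♙ ♘ ♔ ♙ ♙│2
1│· ♖ ♗ ♕ · · · ♖│1
  ─────────────────
  a b c d e f g h

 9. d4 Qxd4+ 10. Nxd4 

  a b c d e f g h
  ─────────────────
8│♜ · ♝ · ♚ · · ♜│8
7│♟ ♟ · ♟ · ♟ ♟ ♟│7
6│♗ · · · · · · ·│6
5│· · · · ♟ · · ·│5
4│· · · ♘ ♙ · · ·│4
3│· · · · · · · ·│3
2│♙ ♙ ♙ · · ♔ ♙ ♙│2
1│· ♖ ♗ ♕ · · · ♖│1
  ─────────────────
  a b c d e f g h


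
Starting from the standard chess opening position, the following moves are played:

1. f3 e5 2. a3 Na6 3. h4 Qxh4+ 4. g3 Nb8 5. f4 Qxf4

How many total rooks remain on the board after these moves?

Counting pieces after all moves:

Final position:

  a b c d e f g h
  ─────────────────
8│♜ ♞ ♝ · ♚ ♝ ♞ ♜│8
7│♟ ♟ ♟ ♟ · ♟ ♟ ♟│7
6│· · · · · · · ·│6
5│· · · · ♟ · · ·│5
4│· · · · · ♛ · ·│4
3│♙ · · · · · ♙ ·│3
2│· ♙ ♙ ♙ ♙ · · ·│2
1│♖ ♘ ♗ ♕ ♔ ♗ ♘ ♖│1
  ─────────────────
  a b c d e f g h


4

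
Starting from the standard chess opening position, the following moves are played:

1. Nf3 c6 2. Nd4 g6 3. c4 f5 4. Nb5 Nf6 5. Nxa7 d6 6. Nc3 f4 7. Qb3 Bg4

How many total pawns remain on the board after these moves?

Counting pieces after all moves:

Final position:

  a b c d e f g h
  ─────────────────
8│♜ ♞ · ♛ ♚ ♝ · ♜│8
7│♘ ♟ · · ♟ · · ♟│7
6│· · ♟ ♟ · ♞ ♟ ·│6
5│· · · · · · · ·│5
4│· · ♙ · · ♟ ♝ ·│4
3│· ♕ ♘ · · · · ·│3
2│♙ ♙ · ♙ ♙ ♙ ♙ ♙│2
1│♖ · ♗ · ♔ ♗ · ♖│1
  ─────────────────
  a b c d e f g h


15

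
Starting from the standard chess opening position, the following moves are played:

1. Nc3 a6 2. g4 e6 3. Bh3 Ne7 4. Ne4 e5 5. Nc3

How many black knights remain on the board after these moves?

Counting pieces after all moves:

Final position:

  a b c d e f g h
  ─────────────────
8│♜ ♞ ♝ ♛ ♚ ♝ · ♜│8
7│· ♟ ♟ ♟ ♞ ♟ ♟ ♟│7
6│♟ · · · · · · ·│6
5│· · · · ♟ · · ·│5
4│· · · · · · ♙ ·│4
3│· · ♘ · · · · ♗│3
2│♙ ♙ ♙ ♙ ♙ ♙ · ♙│2
1│♖ · ♗ ♕ ♔ · ♘ ♖│1
  ─────────────────
  a b c d e f g h


2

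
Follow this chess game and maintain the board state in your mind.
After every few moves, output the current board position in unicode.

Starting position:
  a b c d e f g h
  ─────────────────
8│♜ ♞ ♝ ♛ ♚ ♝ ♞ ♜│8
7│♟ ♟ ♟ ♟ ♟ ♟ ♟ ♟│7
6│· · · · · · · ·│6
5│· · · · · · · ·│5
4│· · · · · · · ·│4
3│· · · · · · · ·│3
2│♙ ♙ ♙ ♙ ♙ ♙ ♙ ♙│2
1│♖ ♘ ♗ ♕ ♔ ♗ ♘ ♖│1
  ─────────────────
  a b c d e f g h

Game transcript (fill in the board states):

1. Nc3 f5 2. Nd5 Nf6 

  a b c d e f g h
  ─────────────────
8│♜ ♞ ♝ ♛ ♚ ♝ · ♜│8
7│♟ ♟ ♟ ♟ ♟ · ♟ ♟│7
6│· · · · · ♞ · ·│6
5│· · · ♘ · ♟ · ·│5
4│· · · · · · · ·│4
3│· · · · · · · ·│3
2│♙ ♙ ♙ ♙ ♙ ♙ ♙ ♙│2
1│♖ · ♗ ♕ ♔ ♗ ♘ ♖│1
  ─────────────────
  a b c d e f g h

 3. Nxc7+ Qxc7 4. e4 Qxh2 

  a b c d e f g h
  ─────────────────
8│♜ ♞ ♝ · ♚ ♝ · ♜│8
7│♟ ♟ · ♟ ♟ · ♟ ♟│7
6│· · · · · ♞ · ·│6
5│· · · · · ♟ · ·│5
4│· · · · ♙ · · ·│4
3│· · · · · · · ·│3
2│♙ ♙ ♙ ♙ · ♙ ♙ ♛│2
1│♖ · ♗ ♕ ♔ ♗ ♘ ♖│1
  ─────────────────
  a b c d e f g h

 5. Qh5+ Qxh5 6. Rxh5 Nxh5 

  a b c d e f g h
  ─────────────────
8│♜ ♞ ♝ · ♚ ♝ · ♜│8
7│♟ ♟ · ♟ ♟ · ♟ ♟│7
6│· · · · · · · ·│6
5│· · · · · ♟ · ♞│5
4│· · · · ♙ · · ·│4
3│· · · · · · · ·│3
2│♙ ♙ ♙ ♙ · ♙ ♙ ·│2
1│♖ · ♗ · ♔ ♗ ♘ ·│1
  ─────────────────
  a b c d e f g h

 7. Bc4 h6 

  a b c d e f g h
  ─────────────────
8│♜ ♞ ♝ · ♚ ♝ · ♜│8
7│♟ ♟ · ♟ ♟ · ♟ ·│7
6│· · · · · · · ♟│6
5│· · · · · ♟ · ♞│5
4│· · ♗ · ♙ · · ·│4
3│· · · · · · · ·│3
2│♙ ♙ ♙ ♙ · ♙ ♙ ·│2
1│♖ · ♗ · ♔ · ♘ ·│1
  ─────────────────
  a b c d e f g h


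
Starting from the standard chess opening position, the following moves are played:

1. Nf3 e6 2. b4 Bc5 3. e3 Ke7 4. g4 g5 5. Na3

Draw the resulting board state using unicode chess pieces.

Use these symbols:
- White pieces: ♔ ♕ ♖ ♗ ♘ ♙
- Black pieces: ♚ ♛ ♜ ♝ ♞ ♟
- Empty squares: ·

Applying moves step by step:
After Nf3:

♜ ♞ ♝ ♛ ♚ ♝ ♞ ♜
♟ ♟ ♟ ♟ ♟ ♟ ♟ ♟
· · · · · · · ·
· · · · · · · ·
· · · · · · · ·
· · · · · ♘ · ·
♙ ♙ ♙ ♙ ♙ ♙ ♙ ♙
♖ ♘ ♗ ♕ ♔ ♗ · ♖


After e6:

♜ ♞ ♝ ♛ ♚ ♝ ♞ ♜
♟ ♟ ♟ ♟ · ♟ ♟ ♟
· · · · ♟ · · ·
· · · · · · · ·
· · · · · · · ·
· · · · · ♘ · ·
♙ ♙ ♙ ♙ ♙ ♙ ♙ ♙
♖ ♘ ♗ ♕ ♔ ♗ · ♖


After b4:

♜ ♞ ♝ ♛ ♚ ♝ ♞ ♜
♟ ♟ ♟ ♟ · ♟ ♟ ♟
· · · · ♟ · · ·
· · · · · · · ·
· ♙ · · · · · ·
· · · · · ♘ · ·
♙ · ♙ ♙ ♙ ♙ ♙ ♙
♖ ♘ ♗ ♕ ♔ ♗ · ♖


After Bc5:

♜ ♞ ♝ ♛ ♚ · ♞ ♜
♟ ♟ ♟ ♟ · ♟ ♟ ♟
· · · · ♟ · · ·
· · ♝ · · · · ·
· ♙ · · · · · ·
· · · · · ♘ · ·
♙ · ♙ ♙ ♙ ♙ ♙ ♙
♖ ♘ ♗ ♕ ♔ ♗ · ♖


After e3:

♜ ♞ ♝ ♛ ♚ · ♞ ♜
♟ ♟ ♟ ♟ · ♟ ♟ ♟
· · · · ♟ · · ·
· · ♝ · · · · ·
· ♙ · · · · · ·
· · · · ♙ ♘ · ·
♙ · ♙ ♙ · ♙ ♙ ♙
♖ ♘ ♗ ♕ ♔ ♗ · ♖


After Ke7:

♜ ♞ ♝ ♛ · · ♞ ♜
♟ ♟ ♟ ♟ ♚ ♟ ♟ ♟
· · · · ♟ · · ·
· · ♝ · · · · ·
· ♙ · · · · · ·
· · · · ♙ ♘ · ·
♙ · ♙ ♙ · ♙ ♙ ♙
♖ ♘ ♗ ♕ ♔ ♗ · ♖


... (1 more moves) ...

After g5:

♜ ♞ ♝ ♛ · · ♞ ♜
♟ ♟ ♟ ♟ ♚ ♟ · ♟
· · · · ♟ · · ·
· · ♝ · · · ♟ ·
· ♙ · · · · ♙ ·
· · · · ♙ ♘ · ·
♙ · ♙ ♙ · ♙ · ♙
♖ ♘ ♗ ♕ ♔ ♗ · ♖


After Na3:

♜ ♞ ♝ ♛ · · ♞ ♜
♟ ♟ ♟ ♟ ♚ ♟ · ♟
· · · · ♟ · · ·
· · ♝ · · · ♟ ·
· ♙ · · · · ♙ ·
♘ · · · ♙ ♘ · ·
♙ · ♙ ♙ · ♙ · ♙
♖ · ♗ ♕ ♔ ♗ · ♖



  a b c d e f g h
  ─────────────────
8│♜ ♞ ♝ ♛ · · ♞ ♜│8
7│♟ ♟ ♟ ♟ ♚ ♟ · ♟│7
6│· · · · ♟ · · ·│6
5│· · ♝ · · · ♟ ·│5
4│· ♙ · · · · ♙ ·│4
3│♘ · · · ♙ ♘ · ·│3
2│♙ · ♙ ♙ · ♙ · ♙│2
1│♖ · ♗ ♕ ♔ ♗ · ♖│1
  ─────────────────
  a b c d e f g h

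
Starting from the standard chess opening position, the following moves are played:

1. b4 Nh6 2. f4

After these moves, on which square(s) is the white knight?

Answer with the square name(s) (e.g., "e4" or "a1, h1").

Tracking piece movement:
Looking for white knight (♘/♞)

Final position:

  a b c d e f g h
  ─────────────────
8│♜ ♞ ♝ ♛ ♚ ♝ · ♜│8
7│♟ ♟ ♟ ♟ ♟ ♟ ♟ ♟│7
6│· · · · · · · ♞│6
5│· · · · · · · ·│5
4│· ♙ · · · ♙ · ·│4
3│· · · · · · · ·│3
2│♙ · ♙ ♙ ♙ · ♙ ♙│2
1│♖ ♘ ♗ ♕ ♔ ♗ ♘ ♖│1
  ─────────────────
  a b c d e f g h


b1, g1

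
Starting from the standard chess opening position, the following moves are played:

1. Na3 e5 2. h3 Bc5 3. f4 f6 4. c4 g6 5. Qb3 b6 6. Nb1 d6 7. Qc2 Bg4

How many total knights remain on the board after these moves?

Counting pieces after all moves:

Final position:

  a b c d e f g h
  ─────────────────
8│♜ ♞ · ♛ ♚ · ♞ ♜│8
7│♟ · ♟ · · · · ♟│7
6│· ♟ · ♟ · ♟ ♟ ·│6
5│· · ♝ · ♟ · · ·│5
4│· · ♙ · · ♙ ♝ ·│4
3│· · · · · · · ♙│3
2│♙ ♙ ♕ ♙ ♙ · ♙ ·│2
1│♖ ♘ ♗ · ♔ ♗ ♘ ♖│1
  ─────────────────
  a b c d e f g h


4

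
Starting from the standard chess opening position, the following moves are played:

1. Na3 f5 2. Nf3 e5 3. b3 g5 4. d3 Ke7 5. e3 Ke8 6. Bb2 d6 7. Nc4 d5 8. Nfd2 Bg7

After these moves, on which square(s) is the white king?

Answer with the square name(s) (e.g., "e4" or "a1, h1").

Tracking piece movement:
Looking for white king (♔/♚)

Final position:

  a b c d e f g h
  ─────────────────
8│♜ ♞ ♝ ♛ ♚ · ♞ ♜│8
7│♟ ♟ ♟ · · · ♝ ♟│7
6│· · · · · · · ·│6
5│· · · ♟ ♟ ♟ ♟ ·│5
4│· · ♘ · · · · ·│4
3│· ♙ · ♙ ♙ · · ·│3
2│♙ ♗ ♙ ♘ · ♙ ♙ ♙│2
1│♖ · · ♕ ♔ ♗ · ♖│1
  ─────────────────
  a b c d e f g h


e1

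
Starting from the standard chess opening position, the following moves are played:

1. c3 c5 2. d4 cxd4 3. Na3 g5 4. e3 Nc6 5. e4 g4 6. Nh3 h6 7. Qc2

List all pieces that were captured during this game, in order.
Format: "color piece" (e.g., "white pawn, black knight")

Tracking captures:
  cxd4: captured white pawn

white pawn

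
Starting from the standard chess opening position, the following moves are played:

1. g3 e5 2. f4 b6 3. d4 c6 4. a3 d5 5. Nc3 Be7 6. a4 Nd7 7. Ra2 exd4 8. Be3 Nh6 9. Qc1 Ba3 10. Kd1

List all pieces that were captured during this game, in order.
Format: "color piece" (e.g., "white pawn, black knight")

Tracking captures:
  exd4: captured white pawn

white pawn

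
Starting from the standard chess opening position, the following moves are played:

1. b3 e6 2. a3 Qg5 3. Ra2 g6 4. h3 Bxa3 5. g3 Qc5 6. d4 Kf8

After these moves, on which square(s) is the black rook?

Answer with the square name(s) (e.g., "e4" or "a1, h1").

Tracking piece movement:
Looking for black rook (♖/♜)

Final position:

  a b c d e f g h
  ─────────────────
8│♜ ♞ ♝ · · ♚ ♞ ♜│8
7│♟ ♟ ♟ ♟ · ♟ · ♟│7
6│· · · · ♟ · ♟ ·│6
5│· · ♛ · · · · ·│5
4│· · · ♙ · · · ·│4
3│♝ ♙ · · · · ♙ ♙│3
2│♖ · ♙ · ♙ ♙ · ·│2
1│· ♘ ♗ ♕ ♔ ♗ ♘ ♖│1
  ─────────────────
  a b c d e f g h


a8, h8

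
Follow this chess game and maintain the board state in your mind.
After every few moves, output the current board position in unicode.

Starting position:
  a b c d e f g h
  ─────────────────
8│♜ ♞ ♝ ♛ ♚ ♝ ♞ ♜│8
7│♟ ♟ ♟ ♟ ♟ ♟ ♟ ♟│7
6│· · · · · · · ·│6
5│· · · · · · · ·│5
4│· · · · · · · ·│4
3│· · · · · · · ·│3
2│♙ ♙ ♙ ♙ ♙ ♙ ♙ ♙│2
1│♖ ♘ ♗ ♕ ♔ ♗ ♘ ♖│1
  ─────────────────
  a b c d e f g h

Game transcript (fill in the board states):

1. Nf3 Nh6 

  a b c d e f g h
  ─────────────────
8│♜ ♞ ♝ ♛ ♚ ♝ · ♜│8
7│♟ ♟ ♟ ♟ ♟ ♟ ♟ ♟│7
6│· · · · · · · ♞│6
5│· · · · · · · ·│5
4│· · · · · · · ·│4
3│· · · · · ♘ · ·│3
2│♙ ♙ ♙ ♙ ♙ ♙ ♙ ♙│2
1│♖ ♘ ♗ ♕ ♔ ♗ · ♖│1
  ─────────────────
  a b c d e f g h

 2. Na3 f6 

  a b c d e f g h
  ─────────────────
8│♜ ♞ ♝ ♛ ♚ ♝ · ♜│8
7│♟ ♟ ♟ ♟ ♟ · ♟ ♟│7
6│· · · · · ♟ · ♞│6
5│· · · · · · · ·│5
4│· · · · · · · ·│4
3│♘ · · · · ♘ · ·│3
2│♙ ♙ ♙ ♙ ♙ ♙ ♙ ♙│2
1│♖ · ♗ ♕ ♔ ♗ · ♖│1
  ─────────────────
  a b c d e f g h

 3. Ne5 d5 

  a b c d e f g h
  ─────────────────
8│♜ ♞ ♝ ♛ ♚ ♝ · ♜│8
7│♟ ♟ ♟ · ♟ · ♟ ♟│7
6│· · · · · ♟ · ♞│6
5│· · · ♟ ♘ · · ·│5
4│· · · · · · · ·│4
3│♘ · · · · · · ·│3
2│♙ ♙ ♙ ♙ ♙ ♙ ♙ ♙│2
1│♖ · ♗ ♕ ♔ ♗ · ♖│1
  ─────────────────
  a b c d e f g h

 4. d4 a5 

  a b c d e f g h
  ─────────────────
8│♜ ♞ ♝ ♛ ♚ ♝ · ♜│8
7│· ♟ ♟ · ♟ · ♟ ♟│7
6│· · · · · ♟ · ♞│6
5│♟ · · ♟ ♘ · · ·│5
4│· · · ♙ · · · ·│4
3│♘ · · · · · · ·│3
2│♙ ♙ ♙ · ♙ ♙ ♙ ♙│2
1│♖ · ♗ ♕ ♔ ♗ · ♖│1
  ─────────────────
  a b c d e f g h

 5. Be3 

  a b c d e f g h
  ─────────────────
8│♜ ♞ ♝ ♛ ♚ ♝ · ♜│8
7│· ♟ ♟ · ♟ · ♟ ♟│7
6│· · · · · ♟ · ♞│6
5│♟ · · ♟ ♘ · · ·│5
4│· · · ♙ · · · ·│4
3│♘ · · · ♗ · · ·│3
2│♙ ♙ ♙ · ♙ ♙ ♙ ♙│2
1│♖ · · ♕ ♔ ♗ · ♖│1
  ─────────────────
  a b c d e f g h


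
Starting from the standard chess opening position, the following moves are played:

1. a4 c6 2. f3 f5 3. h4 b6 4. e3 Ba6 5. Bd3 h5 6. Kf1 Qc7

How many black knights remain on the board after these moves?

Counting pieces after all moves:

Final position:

  a b c d e f g h
  ─────────────────
8│♜ ♞ · · ♚ ♝ ♞ ♜│8
7│♟ · ♛ ♟ ♟ · ♟ ·│7
6│♝ ♟ ♟ · · · · ·│6
5│· · · · · ♟ · ♟│5
4│♙ · · · · · · ♙│4
3│· · · ♗ ♙ ♙ · ·│3
2│· ♙ ♙ ♙ · · ♙ ·│2
1│♖ ♘ ♗ ♕ · ♔ ♘ ♖│1
  ─────────────────
  a b c d e f g h


2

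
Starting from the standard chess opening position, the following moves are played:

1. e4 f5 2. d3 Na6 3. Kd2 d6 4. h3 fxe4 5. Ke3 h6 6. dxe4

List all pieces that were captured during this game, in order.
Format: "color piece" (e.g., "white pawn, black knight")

Tracking captures:
  fxe4: captured white pawn
  dxe4: captured black pawn

white pawn, black pawn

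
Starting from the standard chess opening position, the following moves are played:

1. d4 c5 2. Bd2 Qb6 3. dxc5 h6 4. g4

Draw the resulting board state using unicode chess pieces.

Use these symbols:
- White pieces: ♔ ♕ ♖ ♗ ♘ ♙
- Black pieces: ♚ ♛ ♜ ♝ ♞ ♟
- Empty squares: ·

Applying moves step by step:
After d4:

♜ ♞ ♝ ♛ ♚ ♝ ♞ ♜
♟ ♟ ♟ ♟ ♟ ♟ ♟ ♟
· · · · · · · ·
· · · · · · · ·
· · · ♙ · · · ·
· · · · · · · ·
♙ ♙ ♙ · ♙ ♙ ♙ ♙
♖ ♘ ♗ ♕ ♔ ♗ ♘ ♖


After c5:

♜ ♞ ♝ ♛ ♚ ♝ ♞ ♜
♟ ♟ · ♟ ♟ ♟ ♟ ♟
· · · · · · · ·
· · ♟ · · · · ·
· · · ♙ · · · ·
· · · · · · · ·
♙ ♙ ♙ · ♙ ♙ ♙ ♙
♖ ♘ ♗ ♕ ♔ ♗ ♘ ♖


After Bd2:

♜ ♞ ♝ ♛ ♚ ♝ ♞ ♜
♟ ♟ · ♟ ♟ ♟ ♟ ♟
· · · · · · · ·
· · ♟ · · · · ·
· · · ♙ · · · ·
· · · · · · · ·
♙ ♙ ♙ ♗ ♙ ♙ ♙ ♙
♖ ♘ · ♕ ♔ ♗ ♘ ♖


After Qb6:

♜ ♞ ♝ · ♚ ♝ ♞ ♜
♟ ♟ · ♟ ♟ ♟ ♟ ♟
· ♛ · · · · · ·
· · ♟ · · · · ·
· · · ♙ · · · ·
· · · · · · · ·
♙ ♙ ♙ ♗ ♙ ♙ ♙ ♙
♖ ♘ · ♕ ♔ ♗ ♘ ♖


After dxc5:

♜ ♞ ♝ · ♚ ♝ ♞ ♜
♟ ♟ · ♟ ♟ ♟ ♟ ♟
· ♛ · · · · · ·
· · ♙ · · · · ·
· · · · · · · ·
· · · · · · · ·
♙ ♙ ♙ ♗ ♙ ♙ ♙ ♙
♖ ♘ · ♕ ♔ ♗ ♘ ♖


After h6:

♜ ♞ ♝ · ♚ ♝ ♞ ♜
♟ ♟ · ♟ ♟ ♟ ♟ ·
· ♛ · · · · · ♟
· · ♙ · · · · ·
· · · · · · · ·
· · · · · · · ·
♙ ♙ ♙ ♗ ♙ ♙ ♙ ♙
♖ ♘ · ♕ ♔ ♗ ♘ ♖


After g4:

♜ ♞ ♝ · ♚ ♝ ♞ ♜
♟ ♟ · ♟ ♟ ♟ ♟ ·
· ♛ · · · · · ♟
· · ♙ · · · · ·
· · · · · · ♙ ·
· · · · · · · ·
♙ ♙ ♙ ♗ ♙ ♙ · ♙
♖ ♘ · ♕ ♔ ♗ ♘ ♖



  a b c d e f g h
  ─────────────────
8│♜ ♞ ♝ · ♚ ♝ ♞ ♜│8
7│♟ ♟ · ♟ ♟ ♟ ♟ ·│7
6│· ♛ · · · · · ♟│6
5│· · ♙ · · · · ·│5
4│· · · · · · ♙ ·│4
3│· · · · · · · ·│3
2│♙ ♙ ♙ ♗ ♙ ♙ · ♙│2
1│♖ ♘ · ♕ ♔ ♗ ♘ ♖│1
  ─────────────────
  a b c d e f g h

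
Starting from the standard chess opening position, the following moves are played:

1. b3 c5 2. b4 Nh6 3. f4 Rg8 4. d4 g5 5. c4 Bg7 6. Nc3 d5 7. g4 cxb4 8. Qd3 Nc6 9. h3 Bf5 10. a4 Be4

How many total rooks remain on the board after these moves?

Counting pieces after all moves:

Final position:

  a b c d e f g h
  ─────────────────
8│♜ · · ♛ ♚ · ♜ ·│8
7│♟ ♟ · · ♟ ♟ ♝ ♟│7
6│· · ♞ · · · · ♞│6
5│· · · ♟ · · ♟ ·│5
4│♙ ♟ ♙ ♙ ♝ ♙ ♙ ·│4
3│· · ♘ ♕ · · · ♙│3
2│· · · · ♙ · · ·│2
1│♖ · ♗ · ♔ ♗ ♘ ♖│1
  ─────────────────
  a b c d e f g h


4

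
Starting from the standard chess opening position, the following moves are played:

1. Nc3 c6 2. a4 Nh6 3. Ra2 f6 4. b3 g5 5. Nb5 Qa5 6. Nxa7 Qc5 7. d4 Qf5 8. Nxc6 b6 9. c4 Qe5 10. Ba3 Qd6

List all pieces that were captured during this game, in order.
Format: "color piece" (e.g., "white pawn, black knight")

Tracking captures:
  Nxa7: captured black pawn
  Nxc6: captured black pawn

black pawn, black pawn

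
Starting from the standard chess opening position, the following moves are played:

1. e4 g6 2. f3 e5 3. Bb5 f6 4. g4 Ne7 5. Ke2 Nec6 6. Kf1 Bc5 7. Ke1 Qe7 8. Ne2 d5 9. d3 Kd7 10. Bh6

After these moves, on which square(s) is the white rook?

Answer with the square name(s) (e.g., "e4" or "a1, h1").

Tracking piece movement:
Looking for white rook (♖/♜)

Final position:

  a b c d e f g h
  ─────────────────
8│♜ ♞ ♝ · · · · ♜│8
7│♟ ♟ ♟ ♚ ♛ · · ♟│7
6│· · ♞ · · ♟ ♟ ♗│6
5│· ♗ ♝ ♟ ♟ · · ·│5
4│· · · · ♙ · ♙ ·│4
3│· · · ♙ · ♙ · ·│3
2│♙ ♙ ♙ · ♘ · · ♙│2
1│♖ ♘ · ♕ ♔ · · ♖│1
  ─────────────────
  a b c d e f g h


a1, h1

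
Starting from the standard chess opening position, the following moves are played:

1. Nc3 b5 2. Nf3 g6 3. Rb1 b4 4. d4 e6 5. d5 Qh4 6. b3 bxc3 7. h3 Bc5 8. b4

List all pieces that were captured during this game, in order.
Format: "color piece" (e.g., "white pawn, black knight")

Tracking captures:
  bxc3: captured white knight

white knight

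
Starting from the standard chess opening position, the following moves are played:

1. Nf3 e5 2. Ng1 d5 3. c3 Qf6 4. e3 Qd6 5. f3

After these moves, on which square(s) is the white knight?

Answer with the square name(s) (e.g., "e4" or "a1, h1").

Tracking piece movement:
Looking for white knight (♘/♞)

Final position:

  a b c d e f g h
  ─────────────────
8│♜ ♞ ♝ · ♚ ♝ ♞ ♜│8
7│♟ ♟ ♟ · · ♟ ♟ ♟│7
6│· · · ♛ · · · ·│6
5│· · · ♟ ♟ · · ·│5
4│· · · · · · · ·│4
3│· · ♙ · ♙ ♙ · ·│3
2│♙ ♙ · ♙ · · ♙ ♙│2
1│♖ ♘ ♗ ♕ ♔ ♗ ♘ ♖│1
  ─────────────────
  a b c d e f g h


b1, g1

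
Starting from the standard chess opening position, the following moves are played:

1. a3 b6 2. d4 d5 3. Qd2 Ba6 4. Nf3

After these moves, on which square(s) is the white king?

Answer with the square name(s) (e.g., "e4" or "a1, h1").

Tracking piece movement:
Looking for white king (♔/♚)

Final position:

  a b c d e f g h
  ─────────────────
8│♜ ♞ · ♛ ♚ ♝ ♞ ♜│8
7│♟ · ♟ · ♟ ♟ ♟ ♟│7
6│♝ ♟ · · · · · ·│6
5│· · · ♟ · · · ·│5
4│· · · ♙ · · · ·│4
3│♙ · · · · ♘ · ·│3
2│· ♙ ♙ ♕ ♙ ♙ ♙ ♙│2
1│♖ ♘ ♗ · ♔ ♗ · ♖│1
  ─────────────────
  a b c d e f g h


e1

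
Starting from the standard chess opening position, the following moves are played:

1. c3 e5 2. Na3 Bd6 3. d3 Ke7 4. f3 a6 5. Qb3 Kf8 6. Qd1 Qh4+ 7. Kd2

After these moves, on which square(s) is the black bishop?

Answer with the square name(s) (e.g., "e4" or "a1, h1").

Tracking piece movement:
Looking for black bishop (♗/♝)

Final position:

  a b c d e f g h
  ─────────────────
8│♜ ♞ ♝ · · ♚ ♞ ♜│8
7│· ♟ ♟ ♟ · ♟ ♟ ♟│7
6│♟ · · ♝ · · · ·│6
5│· · · · ♟ · · ·│5
4│· · · · · · · ♛│4
3│♘ · ♙ ♙ · ♙ · ·│3
2│♙ ♙ · ♔ ♙ · ♙ ♙│2
1│♖ · ♗ ♕ · ♗ ♘ ♖│1
  ─────────────────
  a b c d e f g h


c8, d6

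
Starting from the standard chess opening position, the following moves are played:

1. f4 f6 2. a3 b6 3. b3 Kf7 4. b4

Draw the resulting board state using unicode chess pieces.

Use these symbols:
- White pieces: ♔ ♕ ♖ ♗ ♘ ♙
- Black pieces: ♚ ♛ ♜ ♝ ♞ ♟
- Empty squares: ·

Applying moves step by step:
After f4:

♜ ♞ ♝ ♛ ♚ ♝ ♞ ♜
♟ ♟ ♟ ♟ ♟ ♟ ♟ ♟
· · · · · · · ·
· · · · · · · ·
· · · · · ♙ · ·
· · · · · · · ·
♙ ♙ ♙ ♙ ♙ · ♙ ♙
♖ ♘ ♗ ♕ ♔ ♗ ♘ ♖


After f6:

♜ ♞ ♝ ♛ ♚ ♝ ♞ ♜
♟ ♟ ♟ ♟ ♟ · ♟ ♟
· · · · · ♟ · ·
· · · · · · · ·
· · · · · ♙ · ·
· · · · · · · ·
♙ ♙ ♙ ♙ ♙ · ♙ ♙
♖ ♘ ♗ ♕ ♔ ♗ ♘ ♖


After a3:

♜ ♞ ♝ ♛ ♚ ♝ ♞ ♜
♟ ♟ ♟ ♟ ♟ · ♟ ♟
· · · · · ♟ · ·
· · · · · · · ·
· · · · · ♙ · ·
♙ · · · · · · ·
· ♙ ♙ ♙ ♙ · ♙ ♙
♖ ♘ ♗ ♕ ♔ ♗ ♘ ♖


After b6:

♜ ♞ ♝ ♛ ♚ ♝ ♞ ♜
♟ · ♟ ♟ ♟ · ♟ ♟
· ♟ · · · ♟ · ·
· · · · · · · ·
· · · · · ♙ · ·
♙ · · · · · · ·
· ♙ ♙ ♙ ♙ · ♙ ♙
♖ ♘ ♗ ♕ ♔ ♗ ♘ ♖


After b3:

♜ ♞ ♝ ♛ ♚ ♝ ♞ ♜
♟ · ♟ ♟ ♟ · ♟ ♟
· ♟ · · · ♟ · ·
· · · · · · · ·
· · · · · ♙ · ·
♙ ♙ · · · · · ·
· · ♙ ♙ ♙ · ♙ ♙
♖ ♘ ♗ ♕ ♔ ♗ ♘ ♖


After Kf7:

♜ ♞ ♝ ♛ · ♝ ♞ ♜
♟ · ♟ ♟ ♟ ♚ ♟ ♟
· ♟ · · · ♟ · ·
· · · · · · · ·
· · · · · ♙ · ·
♙ ♙ · · · · · ·
· · ♙ ♙ ♙ · ♙ ♙
♖ ♘ ♗ ♕ ♔ ♗ ♘ ♖


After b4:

♜ ♞ ♝ ♛ · ♝ ♞ ♜
♟ · ♟ ♟ ♟ ♚ ♟ ♟
· ♟ · · · ♟ · ·
· · · · · · · ·
· ♙ · · · ♙ · ·
♙ · · · · · · ·
· · ♙ ♙ ♙ · ♙ ♙
♖ ♘ ♗ ♕ ♔ ♗ ♘ ♖



  a b c d e f g h
  ─────────────────
8│♜ ♞ ♝ ♛ · ♝ ♞ ♜│8
7│♟ · ♟ ♟ ♟ ♚ ♟ ♟│7
6│· ♟ · · · ♟ · ·│6
5│· · · · · · · ·│5
4│· ♙ · · · ♙ · ·│4
3│♙ · · · · · · ·│3
2│· · ♙ ♙ ♙ · ♙ ♙│2
1│♖ ♘ ♗ ♕ ♔ ♗ ♘ ♖│1
  ─────────────────
  a b c d e f g h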